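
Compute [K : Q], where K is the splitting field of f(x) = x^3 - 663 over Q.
[K : Q] = 6

The roots of x^3 - 663 are ∛663, ω∛663, ω^2∛663 where ω = e^(2πi/3) is a primitive cube root of unity, so K = Q(∛663, ω). Now [Q(∛663):Q] = 3 (since 663 is not a perfect cube, x^3 - 663 is irreducible) and [Q(ω):Q] = 2. Both 2 and 3 divide [K:Q], and [K:Q] ≤ 3·2 = 6, so [K:Q] = 6. (Equivalently: Q(∛663) ⊂ R but ω ∉ R, so [K : Q(∛663)] = 2.)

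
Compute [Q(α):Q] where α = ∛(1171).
[Q(α):Q] = 3

The minimal polynomial of α is x^3 - 1171, irreducible over Q since 1171 is not a perfect cube (so x^3 - 1171 has no rational root). Hence [Q(α):Q] = deg(m_α) = 3.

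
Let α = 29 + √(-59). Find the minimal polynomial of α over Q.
m_α(x) = x^2 - 58x + 900

From α - 29 = √(-59), squaring gives (α - 29)^2 = -59, i.e. α^2 - 58α + 841 = -59, so α^2 - 58α + 900 = 0. The discriminant of x^2 - 58x + 900 is (-58)^2 - 4·(900) = 3364 - 3600 = -236, and 4·(-59) is not a perfect square in Q since -59 is squarefree and ≠ 1. Hence x^2 - 58x + 900 is irreducible over Q and is the minimal polynomial of α.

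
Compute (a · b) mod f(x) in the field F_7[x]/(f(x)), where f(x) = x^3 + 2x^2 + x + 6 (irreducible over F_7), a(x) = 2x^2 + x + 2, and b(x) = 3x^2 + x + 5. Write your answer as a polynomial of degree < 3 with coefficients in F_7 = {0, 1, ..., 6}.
a · b ≡ 4x^2 + 6x + 3 (mod f(x))

Multiply in F_7[x]: a(x)·b(x) = (2x^2 + x + 2)·(3x^2 + x + 5) = 6x^4 + 5x^3 + 3x^2 + 3. This has degree ≥ 3, so divide by f(x) over F_7: 6x^4 + 5x^3 + 3x^2 + 3 = (6x)·(x^3 + 2x^2 + x + 6) + (4x^2 + 6x + 3). Hence a·b ≡ 4x^2 + 6x + 3 (mod f). (F_7[x]/(f) is a field with 7^3 = 343 elements since f is irreducible of degree 3.)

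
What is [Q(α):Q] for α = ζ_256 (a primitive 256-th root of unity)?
[Q(α):Q] = 128

The minimal polynomial of ζ_256 over Q is the 256-th cyclotomic polynomial Φ_256(x), which is irreducible over Q and has degree φ(256) = 128. Hence [Q(α):Q] = φ(256) = 128.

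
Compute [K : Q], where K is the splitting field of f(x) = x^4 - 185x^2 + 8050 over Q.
[K : Q] = 4

Solving the quadratic in x^2: x^2 = (185 ± √(185^2 - 4·8050))/2 = (185 ± √2025)/2 = (185 ± 45)/2, giving x^2 = 115 or x^2 = 70. So f(x) = (x^2 - 115)(x^2 - 70) and the roots of f are ±√115, ±√70. Hence the splitting field is K = Q(√115, √70). Since 115 and 70 are distinct squarefree integers > 1, their product 8050 is not a perfect square, so √70 ∉ Q(√115). By the tower law [K:Q] = [Q(√115,√70):Q(√115)] · [Q(√115):Q] = 2 · 2 = 4.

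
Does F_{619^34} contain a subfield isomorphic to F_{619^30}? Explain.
No: F_{619^30} is not a subfield of F_{619^34}

F_{p^m} embeds in F_{p^n} iff m | n. Here 30 ∤ 34 (since 34 = 1·30 + 4 with remainder 4 ≠ 0), so F_{619^30} is not a subfield of F_{619^34}. Equivalently: if it were, the tower law would give 30 = [F_{619^30}:F_619] dividing [F_{619^34}:F_619] = 34, contradiction.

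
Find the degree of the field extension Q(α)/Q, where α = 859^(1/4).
[Q(α):Q] = 4

α is a root of x^4 - 859. By Eisenstein's criterion at the prime p = 859 (which divides the constant term 859 but p^2 = 737881 does not, since 859 is squarefree), x^4 - 859 is irreducible over Q. Hence [Q(α):Q] = 4.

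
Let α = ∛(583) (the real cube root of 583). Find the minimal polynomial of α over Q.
m_α(x) = x^3 - 583

α satisfies α^3 = 583, so x^3 - 583 annihilates α. By the rational root test, a rational root p/q (in lowest terms) of x^3 - 583 would satisfy p^3 = 583 q^3, forcing q = 1 and p^3 = 583; but 583 is not a perfect cube, contradiction. A monic cubic over Q with no rational root is irreducible (any nontrivial factorization would include a linear factor). Hence x^3 - 583 is the minimal polynomial of α, and in particular [Q(α):Q] = 3.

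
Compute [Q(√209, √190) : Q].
[Q(√209, √190) : Q] = 4

[Q(√209):Q] = 2 (min poly x^2 - 209, irreducible since 209 is squarefree > 1). For the top step, suppose √190 ∈ Q(√209), say √190 = c + d√209 with c, d ∈ Q. Squaring: 190 = c^2 + 209d^2 + 2cd√209. Since √209 ∉ Q this forces 2cd = 0. If d = 0 then √190 = c ∈ Q, contradicting 190 squarefree > 1. If c = 0 then 190 = 209d^2, so 209·190 = (209d)^2 is a perfect square in Q — but 209·190 = 39710 is not a perfect square (since 209 and 190 are distinct squarefree integers). Contradiction. Hence √190 ∉ Q(√209), so x^2 - 190 stays irreducible over Q(√209) and [Q(√209, √190) : Q(√209)] = 2. By the tower law, [Q(√209, √190) : Q] = 2 · 2 = 4.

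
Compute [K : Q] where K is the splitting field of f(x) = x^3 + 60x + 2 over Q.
[K : Q] = 6

By the rational root test, any rational root of the monic integer polynomial f(x) = x^3 + 60x + 2 must be an integer dividing the constant term 2, i.e. one of ±{1, 2}. Evaluating: f(1) = 63, f(-1) = -59, f(2) = 130, f(-2) = -126; none is 0, so f has no rational root and is therefore irreducible over Q (a cubic with no linear factor over a field is irreducible). For an irreducible cubic, the Galois group is A_3 or S_3 according as the discriminant disc(f) = -4a^3 - 27b^2 = -4·(60)^3 - 27·(2)^2 = -864108 is or is not a square in Q. Here disc(f) = -864108 is not a perfect square in Q, so the Galois group of f over Q is not contained in A_3 and must be all of S_3. The splitting field has degree |S_3| = 6 over Q, so [K : Q] = 6.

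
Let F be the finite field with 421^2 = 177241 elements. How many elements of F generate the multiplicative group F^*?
There are φ(177240) = 40320 primitive elements

F_q^* is cyclic of order q - 1 = 177240. A cyclic group of order m has exactly φ(m) generators. Here m = 177240 = 2^3 · 3 · 5 · 7 · 211, so the number of primitive elements is φ(177240) = 40320.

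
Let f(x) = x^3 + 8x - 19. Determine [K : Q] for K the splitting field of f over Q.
[K : Q] = 6

By the rational root test, any rational root of the monic integer polynomial f(x) = x^3 + 8x - 19 must be an integer dividing the constant term -19, i.e. one of ±{1, 19}. Evaluating: f(1) = -10, f(-1) = -28, f(19) = 6992, f(-19) = -7030; none is 0, so f has no rational root and is therefore irreducible over Q (a cubic with no linear factor over a field is irreducible). For an irreducible cubic, the Galois group is A_3 or S_3 according as the discriminant disc(f) = -4a^3 - 27b^2 = -4·(8)^3 - 27·(-19)^2 = -11795 is or is not a square in Q. Here disc(f) = -11795 is not a perfect square in Q, so the Galois group of f over Q is not contained in A_3 and must be all of S_3. The splitting field has degree |S_3| = 6 over Q, so [K : Q] = 6.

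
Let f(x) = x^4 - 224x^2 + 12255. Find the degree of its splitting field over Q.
[K : Q] = 4

Solving the quadratic in x^2: x^2 = (224 ± √(224^2 - 4·12255))/2 = (224 ± √1156)/2 = (224 ± 34)/2, giving x^2 = 129 or x^2 = 95. So f(x) = (x^2 - 129)(x^2 - 95) and the roots of f are ±√129, ±√95. Hence the splitting field is K = Q(√129, √95). Since 129 and 95 are distinct squarefree integers > 1, their product 12255 is not a perfect square, so √95 ∉ Q(√129). By the tower law [K:Q] = [Q(√129,√95):Q(√129)] · [Q(√129):Q] = 2 · 2 = 4.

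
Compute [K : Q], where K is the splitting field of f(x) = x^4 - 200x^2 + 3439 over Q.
[K : Q] = 4

Solving the quadratic in x^2: x^2 = (200 ± √(200^2 - 4·3439))/2 = (200 ± √26244)/2 = (200 ± 162)/2, giving x^2 = 181 or x^2 = 19. So f(x) = (x^2 - 181)(x^2 - 19) and the roots of f are ±√181, ±√19. Hence the splitting field is K = Q(√181, √19). Since 181 and 19 are distinct squarefree integers > 1, their product 3439 is not a perfect square, so √19 ∉ Q(√181). By the tower law [K:Q] = [Q(√181,√19):Q(√181)] · [Q(√181):Q] = 2 · 2 = 4.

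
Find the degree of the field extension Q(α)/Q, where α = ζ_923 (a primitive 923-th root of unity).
[Q(α):Q] = 840

The minimal polynomial of ζ_923 over Q is the 923-th cyclotomic polynomial Φ_923(x), which is irreducible over Q and has degree φ(923) = 840. Hence [Q(α):Q] = φ(923) = 840.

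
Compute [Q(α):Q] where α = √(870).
[Q(α):Q] = 2

[Q(α):Q] equals the degree of the minimal polynomial of α. Here α^2 = 870 and x^2 - 870 is irreducible (d = 870 is squarefree, ≠ 1, hence not a square), so deg(m_α) = 2. Thus [Q(α):Q] = 2.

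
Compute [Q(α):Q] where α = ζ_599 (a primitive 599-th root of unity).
[Q(α):Q] = 598

The minimal polynomial of ζ_599 over Q is the 599-th cyclotomic polynomial Φ_599(x), which is irreducible over Q and has degree φ(599) = 598. Hence [Q(α):Q] = φ(599) = 598.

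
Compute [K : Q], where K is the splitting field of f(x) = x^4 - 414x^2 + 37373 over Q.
[K : Q] = 4

Solving the quadratic in x^2: x^2 = (414 ± √(414^2 - 4·37373))/2 = (414 ± √21904)/2 = (414 ± 148)/2, giving x^2 = 133 or x^2 = 281. So f(x) = (x^2 - 133)(x^2 - 281) and the roots of f are ±√133, ±√281. Hence the splitting field is K = Q(√133, √281). Since 133 and 281 are distinct squarefree integers > 1, their product 37373 is not a perfect square, so √281 ∉ Q(√133). By the tower law [K:Q] = [Q(√133,√281):Q(√133)] · [Q(√133):Q] = 2 · 2 = 4.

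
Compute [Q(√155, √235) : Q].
[Q(√155, √235) : Q] = 4

[Q(√155):Q] = 2 (min poly x^2 - 155, irreducible since 155 is squarefree > 1). For the top step, suppose √235 ∈ Q(√155), say √235 = c + d√155 with c, d ∈ Q. Squaring: 235 = c^2 + 155d^2 + 2cd√155. Since √155 ∉ Q this forces 2cd = 0. If d = 0 then √235 = c ∈ Q, contradicting 235 squarefree > 1. If c = 0 then 235 = 155d^2, so 155·235 = (155d)^2 is a perfect square in Q — but 155·235 = 36425 is not a perfect square (since 155 and 235 are distinct squarefree integers). Contradiction. Hence √235 ∉ Q(√155), so x^2 - 235 stays irreducible over Q(√155) and [Q(√155, √235) : Q(√155)] = 2. By the tower law, [Q(√155, √235) : Q] = 2 · 2 = 4.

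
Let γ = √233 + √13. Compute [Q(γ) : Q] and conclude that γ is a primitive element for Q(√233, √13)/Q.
[Q(γ) : Q] = 4 (equivalently, Q(γ) = Q(√233, √13))

Obviously Q(γ) ⊆ Q(√233, √13), and [Q(√233, √13):Q] = 4 (since 233, 13 are distinct squarefree integers > 1 with 3029 not a perfect square). To show equality we compute the minimal polynomial of γ. From γ = √233 + √13: γ^2 = 233 + 2√(3029) + 13 = 246 + 2√(3029), so γ^2 - 246 = 2√(3029); squaring, (γ^2 - 246)^2 = 4·3029, i.e. γ^4 - 492γ^2 + 60516 - 12116 = 0, i.e. γ^4 - 492γ^2 + 48400 = 0. So γ is a root of x^4 - 492x^2 + 48400. This polynomial is irreducible over Q: it has no rational root (each ±√233 ± √13 is irrational), and any factorization into two quadratics over Q would force √(3029) ∈ Q (pairing opposite roots) or √233, √13 ∈ Q (other pairings), all impossible. Hence [Q(γ):Q] = 4 = [Q(√233, √13):Q], so Q(γ) = Q(√233, √13).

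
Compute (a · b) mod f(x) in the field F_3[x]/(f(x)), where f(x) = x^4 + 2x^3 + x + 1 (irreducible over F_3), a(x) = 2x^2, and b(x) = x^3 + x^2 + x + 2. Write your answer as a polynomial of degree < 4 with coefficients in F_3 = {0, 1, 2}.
a · b ≡ 2x^2 + 2 (mod f(x))

Multiply in F_3[x]: a(x)·b(x) = (2x^2)·(x^3 + x^2 + x + 2) = 2x^5 + 2x^4 + 2x^3 + x^2. This has degree ≥ 4, so divide by f(x) over F_3: 2x^5 + 2x^4 + 2x^3 + x^2 = (2x + 1)·(x^4 + 2x^3 + x + 1) + (2x^2 + 2). Hence a·b ≡ 2x^2 + 2 (mod f). (F_3[x]/(f) is a field with 3^4 = 81 elements since f is irreducible of degree 4.)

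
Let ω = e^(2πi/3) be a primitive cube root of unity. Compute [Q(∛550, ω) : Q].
[Q(∛550, ω) : Q] = 6

[Q(∛550):Q] = 3 (min poly x^3 - 550, irreducible since 550 is not a perfect cube). [Q(ω):Q] = 2 (min poly x^2 + x + 1). Since Q(∛550) ⊂ R and ω ∉ R, we have ω ∉ Q(∛550), so x^2 + x + 1 remains irreducible over Q(∛550) and [Q(∛550, ω) : Q(∛550)] = 2. By the tower law, [Q(∛550, ω) : Q] = 3 · 2 = 6. (In fact Q(∛550, ω) is the splitting field of x^3 - 550 over Q.)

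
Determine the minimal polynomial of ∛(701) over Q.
m_α(x) = x^3 - 701

α satisfies α^3 = 701, so x^3 - 701 annihilates α. By the rational root test, a rational root p/q (in lowest terms) of x^3 - 701 would satisfy p^3 = 701 q^3, forcing q = 1 and p^3 = 701; but 701 is not a perfect cube, contradiction. A monic cubic over Q with no rational root is irreducible (any nontrivial factorization would include a linear factor). Hence x^3 - 701 is the minimal polynomial of α, and in particular [Q(α):Q] = 3.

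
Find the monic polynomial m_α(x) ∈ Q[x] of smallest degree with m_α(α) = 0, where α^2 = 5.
m_α(x) = x^2 - 5

α satisfies α^2 - 5 = 0, so x^2 - 5 annihilates α. Since d = 5 is squarefree and ≠ 1, it is not a perfect square in Q, so x^2 - 5 has no rational root and is therefore irreducible over Q (a degree-2 polynomial over a field is irreducible iff it has no root). Hence m_α(x) = x^2 - 5.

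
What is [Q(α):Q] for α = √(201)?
[Q(α):Q] = 2

[Q(α):Q] equals the degree of the minimal polynomial of α. Here α^2 = 201 and x^2 - 201 is irreducible (d = 201 is squarefree, ≠ 1, hence not a square), so deg(m_α) = 2. Thus [Q(α):Q] = 2.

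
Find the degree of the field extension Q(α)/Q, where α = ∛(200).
[Q(α):Q] = 3

The minimal polynomial of α is x^3 - 200, irreducible over Q since 200 is not a perfect cube (so x^3 - 200 has no rational root). Hence [Q(α):Q] = deg(m_α) = 3.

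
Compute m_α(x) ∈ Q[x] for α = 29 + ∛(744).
m_α(x) = x^3 - 87x^2 + 2523x - 25133

Set β = α - 29 = ∛(744), so β^3 = 744. Then (α - 29)^3 - 744 = 0, i.e. α is a root of g(x) = (x - 29)^3 - 744 = x^3 - 87x^2 + 2523x - 25133. Since g(x) = h(x - 29) where h(x) = x^3 - 744, and h is irreducible over Q (because 744 is not a perfect cube, so h has no rational root, and a monic cubic with no rational root is irreducible), g is also irreducible (irreducibility is preserved under the substitution x → x - 29). Hence m_α(x) = x^3 - 87x^2 + 2523x - 25133.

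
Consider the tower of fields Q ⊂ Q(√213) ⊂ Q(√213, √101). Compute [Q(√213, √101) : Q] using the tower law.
[Q(√213, √101) : Q] = 4

[Q(√213):Q] = 2 (min poly x^2 - 213, irreducible since 213 is squarefree > 1). For the top step, suppose √101 ∈ Q(√213), say √101 = c + d√213 with c, d ∈ Q. Squaring: 101 = c^2 + 213d^2 + 2cd√213. Since √213 ∉ Q this forces 2cd = 0. If d = 0 then √101 = c ∈ Q, contradicting 101 squarefree > 1. If c = 0 then 101 = 213d^2, so 213·101 = (213d)^2 is a perfect square in Q — but 213·101 = 21513 is not a perfect square (since 213 and 101 are distinct squarefree integers). Contradiction. Hence √101 ∉ Q(√213), so x^2 - 101 stays irreducible over Q(√213) and [Q(√213, √101) : Q(√213)] = 2. By the tower law, [Q(√213, √101) : Q] = 2 · 2 = 4.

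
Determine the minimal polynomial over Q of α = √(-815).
m_α(x) = x^2 + 815

α satisfies α^2 + 815 = 0, so x^2 + 815 annihilates α. Since d = -815 is squarefree and ≠ 1, it is not a perfect square in Q, so x^2 + 815 has no rational root and is therefore irreducible over Q (a degree-2 polynomial over a field is irreducible iff it has no root). Hence m_α(x) = x^2 + 815.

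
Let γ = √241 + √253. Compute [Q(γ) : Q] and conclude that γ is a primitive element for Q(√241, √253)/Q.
[Q(γ) : Q] = 4 (equivalently, Q(γ) = Q(√241, √253))

Obviously Q(γ) ⊆ Q(√241, √253), and [Q(√241, √253):Q] = 4 (since 241, 253 are distinct squarefree integers > 1 with 60973 not a perfect square). To show equality we compute the minimal polynomial of γ. From γ = √241 + √253: γ^2 = 241 + 2√(60973) + 253 = 494 + 2√(60973), so γ^2 - 494 = 2√(60973); squaring, (γ^2 - 494)^2 = 4·60973, i.e. γ^4 - 988γ^2 + 244036 - 243892 = 0, i.e. γ^4 - 988γ^2 + 144 = 0. So γ is a root of x^4 - 988x^2 + 144. This polynomial is irreducible over Q: it has no rational root (each ±√241 ± √253 is irrational), and any factorization into two quadratics over Q would force √(60973) ∈ Q (pairing opposite roots) or √241, √253 ∈ Q (other pairings), all impossible. Hence [Q(γ):Q] = 4 = [Q(√241, √253):Q], so Q(γ) = Q(√241, √253).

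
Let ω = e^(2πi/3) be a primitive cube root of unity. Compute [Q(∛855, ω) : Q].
[Q(∛855, ω) : Q] = 6

[Q(∛855):Q] = 3 (min poly x^3 - 855, irreducible since 855 is not a perfect cube). [Q(ω):Q] = 2 (min poly x^2 + x + 1). Since Q(∛855) ⊂ R and ω ∉ R, we have ω ∉ Q(∛855), so x^2 + x + 1 remains irreducible over Q(∛855) and [Q(∛855, ω) : Q(∛855)] = 2. By the tower law, [Q(∛855, ω) : Q] = 3 · 2 = 6. (In fact Q(∛855, ω) is the splitting field of x^3 - 855 over Q.)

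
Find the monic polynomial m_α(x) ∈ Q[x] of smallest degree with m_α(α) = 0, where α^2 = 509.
m_α(x) = x^2 - 509

α satisfies α^2 - 509 = 0, so x^2 - 509 annihilates α. Since d = 509 is squarefree and ≠ 1, it is not a perfect square in Q, so x^2 - 509 has no rational root and is therefore irreducible over Q (a degree-2 polynomial over a field is irreducible iff it has no root). Hence m_α(x) = x^2 - 509.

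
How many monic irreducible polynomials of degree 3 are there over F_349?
There are 14169400 monic irreducible polynomials of degree 3 over F_349

Each element of F_{349^3} that lies in no proper subfield is a root of exactly one monic irreducible of degree 3 over F_349, and each such polynomial has 3 distinct roots in F_{349^3}. By Möbius inversion the count is N_349(3) = (1/3) Σ_{d|3} μ(3/d) · 349^d = (1/3)(μ(3)·349^1 + μ(1)·349^3) = 42508200/3 = 14169400.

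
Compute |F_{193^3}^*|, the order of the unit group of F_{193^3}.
|F_{193^3}^*| = 7189056

F_{193^3} has 193^3 = 7189057 elements; its multiplicative group consists of all nonzero elements, so |F_{193^3}^*| = 7189057 - 1 = 7189056. (It is cyclic since any finite subgroup of the multiplicative group of a field is cyclic.)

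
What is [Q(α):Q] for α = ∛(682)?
[Q(α):Q] = 3

The minimal polynomial of α is x^3 - 682, irreducible over Q since 682 is not a perfect cube (so x^3 - 682 has no rational root). Hence [Q(α):Q] = deg(m_α) = 3.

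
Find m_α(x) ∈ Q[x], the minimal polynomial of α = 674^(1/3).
m_α(x) = x^3 - 674

α satisfies α^3 = 674, so x^3 - 674 annihilates α. By the rational root test, a rational root p/q (in lowest terms) of x^3 - 674 would satisfy p^3 = 674 q^3, forcing q = 1 and p^3 = 674; but 674 is not a perfect cube, contradiction. A monic cubic over Q with no rational root is irreducible (any nontrivial factorization would include a linear factor). Hence x^3 - 674 is the minimal polynomial of α, and in particular [Q(α):Q] = 3.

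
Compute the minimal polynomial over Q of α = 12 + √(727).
m_α(x) = x^2 - 24x - 583

From α - 12 = √(727), squaring gives (α - 12)^2 = 727, i.e. α^2 - 24α + 144 = 727, so α^2 - 24α - 583 = 0. The discriminant of x^2 - 24x - 583 is (-24)^2 - 4·(-583) = 576 + 2332 = 2908, and 4·(727) is not a perfect square in Q since 727 is squarefree and ≠ 1. Hence x^2 - 24x - 583 is irreducible over Q and is the minimal polynomial of α.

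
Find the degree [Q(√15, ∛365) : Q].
[Q(√15, ∛365) : Q] = 6

Let L = Q(√15, ∛365). Since Q(√15) ⊂ L and [Q(√15):Q] = 2, the tower law gives 2 | [L:Q]. Likewise Q(∛365) ⊂ L with [Q(∛365):Q] = 3 (because 365 is not a perfect cube), so 3 | [L:Q]. As gcd(2,3) = 1, [L:Q] is divisible by 6. Conversely L is generated over Q by √15 and ∛365, so [L:Q] ≤ 2·3 = 6. Therefore [Q(√15, ∛365) : Q] = 6.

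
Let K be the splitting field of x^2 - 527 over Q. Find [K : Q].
[K : Q] = 2

f(x) = x^2 - 527 factors as (x - √527)(x + √527). The splitting field is K = Q(√527). Since 527 is squarefree and > 1, it is not a perfect square, so x^2 - 527 is irreducible over Q and [Q(√527) : Q] = 2. Hence [K : Q] = 2.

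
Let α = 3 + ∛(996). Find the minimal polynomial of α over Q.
m_α(x) = x^3 - 9x^2 + 27x - 1023

Set β = α - 3 = ∛(996), so β^3 = 996. Then (α - 3)^3 - 996 = 0, i.e. α is a root of g(x) = (x - 3)^3 - 996 = x^3 - 9x^2 + 27x - 1023. Since g(x) = h(x - 3) where h(x) = x^3 - 996, and h is irreducible over Q (because 996 is not a perfect cube, so h has no rational root, and a monic cubic with no rational root is irreducible), g is also irreducible (irreducibility is preserved under the substitution x → x - 3). Hence m_α(x) = x^3 - 9x^2 + 27x - 1023.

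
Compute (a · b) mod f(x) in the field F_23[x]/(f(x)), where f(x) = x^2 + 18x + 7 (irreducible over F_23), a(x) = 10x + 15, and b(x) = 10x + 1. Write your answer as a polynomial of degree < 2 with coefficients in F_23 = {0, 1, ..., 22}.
a · b ≡ 16x + 5 (mod f(x))

Multiply in F_23[x]: a(x)·b(x) = (10x + 15)·(10x + 1) = 8x^2 + 22x + 15. This has degree ≥ 2, so divide by f(x) over F_23: 8x^2 + 22x + 15 = (8)·(x^2 + 18x + 7) + (16x + 5). Hence a·b ≡ 16x + 5 (mod f). (F_23[x]/(f) is a field with 23^2 = 529 elements since f is irreducible of degree 2.)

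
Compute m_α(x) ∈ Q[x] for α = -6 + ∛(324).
m_α(x) = x^3 + 18x^2 + 108x - 108

Set β = α + 6 = ∛(324), so β^3 = 324. Then (α + 6)^3 - 324 = 0, i.e. α is a root of g(x) = (x + 6)^3 - 324 = x^3 + 18x^2 + 108x - 108. Since g(x) = h(x + 6) where h(x) = x^3 - 324, and h is irreducible over Q (because 324 is not a perfect cube, so h has no rational root, and a monic cubic with no rational root is irreducible), g is also irreducible (irreducibility is preserved under the substitution x → x + 6). Hence m_α(x) = x^3 + 18x^2 + 108x - 108.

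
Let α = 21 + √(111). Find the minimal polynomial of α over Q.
m_α(x) = x^2 - 42x + 330

From α - 21 = √(111), squaring gives (α - 21)^2 = 111, i.e. α^2 - 42α + 441 = 111, so α^2 - 42α + 330 = 0. The discriminant of x^2 - 42x + 330 is (-42)^2 - 4·(330) = 1764 - 1320 = 444, and 4·(111) is not a perfect square in Q since 111 is squarefree and ≠ 1. Hence x^2 - 42x + 330 is irreducible over Q and is the minimal polynomial of α.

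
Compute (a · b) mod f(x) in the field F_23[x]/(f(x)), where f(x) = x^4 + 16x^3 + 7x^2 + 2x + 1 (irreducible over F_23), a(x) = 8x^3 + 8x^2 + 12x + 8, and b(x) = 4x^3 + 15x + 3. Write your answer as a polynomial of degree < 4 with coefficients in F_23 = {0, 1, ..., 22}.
a · b ≡ 7x^3 + 20x^2 + 16x + 13 (mod f(x))

Multiply in F_23[x]: a(x)·b(x) = (8x^3 + 8x^2 + 12x + 8)·(4x^3 + 15x + 3) = 9x^6 + 9x^5 + 7x^4 + 15x^3 + 20x^2 + 18x + 1. This has degree ≥ 4, so divide by f(x) over F_23: 9x^6 + 9x^5 + 7x^4 + 15x^3 + 20x^2 + 18x + 1 = (9x^2 + 3x + 11)·(x^4 + 16x^3 + 7x^2 + 2x + 1) + (7x^3 + 20x^2 + 16x + 13). Hence a·b ≡ 7x^3 + 20x^2 + 16x + 13 (mod f). (F_23[x]/(f) is a field with 23^4 = 279841 elements since f is irreducible of degree 4.)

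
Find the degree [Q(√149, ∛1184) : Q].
[Q(√149, ∛1184) : Q] = 6

Let L = Q(√149, ∛1184). Since Q(√149) ⊂ L and [Q(√149):Q] = 2, the tower law gives 2 | [L:Q]. Likewise Q(∛1184) ⊂ L with [Q(∛1184):Q] = 3 (because 1184 is not a perfect cube), so 3 | [L:Q]. As gcd(2,3) = 1, [L:Q] is divisible by 6. Conversely L is generated over Q by √149 and ∛1184, so [L:Q] ≤ 2·3 = 6. Therefore [Q(√149, ∛1184) : Q] = 6.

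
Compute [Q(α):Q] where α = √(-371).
[Q(α):Q] = 2

[Q(α):Q] equals the degree of the minimal polynomial of α. Here α^2 = -371 and x^2 + 371 is irreducible (d = -371 is squarefree, ≠ 1, hence not a square), so deg(m_α) = 2. Thus [Q(α):Q] = 2.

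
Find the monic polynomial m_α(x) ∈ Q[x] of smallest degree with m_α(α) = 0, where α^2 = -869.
m_α(x) = x^2 + 869

α satisfies α^2 + 869 = 0, so x^2 + 869 annihilates α. Since d = -869 is squarefree and ≠ 1, it is not a perfect square in Q, so x^2 + 869 has no rational root and is therefore irreducible over Q (a degree-2 polynomial over a field is irreducible iff it has no root). Hence m_α(x) = x^2 + 869.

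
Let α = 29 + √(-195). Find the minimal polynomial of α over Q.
m_α(x) = x^2 - 58x + 1036

From α - 29 = √(-195), squaring gives (α - 29)^2 = -195, i.e. α^2 - 58α + 841 = -195, so α^2 - 58α + 1036 = 0. The discriminant of x^2 - 58x + 1036 is (-58)^2 - 4·(1036) = 3364 - 4144 = -780, and 4·(-195) is not a perfect square in Q since -195 is squarefree and ≠ 1. Hence x^2 - 58x + 1036 is irreducible over Q and is the minimal polynomial of α.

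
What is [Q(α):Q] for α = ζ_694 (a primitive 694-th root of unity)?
[Q(α):Q] = 346

The minimal polynomial of ζ_694 over Q is the 694-th cyclotomic polynomial Φ_694(x), which is irreducible over Q and has degree φ(694) = 346. Hence [Q(α):Q] = φ(694) = 346.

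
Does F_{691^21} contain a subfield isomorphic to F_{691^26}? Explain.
No: F_{691^26} is not a subfield of F_{691^21}

F_{p^m} embeds in F_{p^n} iff m | n. Here 26 ∤ 21 (since 21 = 0·26 + 21 with remainder 21 ≠ 0), so F_{691^26} is not a subfield of F_{691^21}. Equivalently: if it were, the tower law would give 26 = [F_{691^26}:F_691] dividing [F_{691^21}:F_691] = 21, contradiction.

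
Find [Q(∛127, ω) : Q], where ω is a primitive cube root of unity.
[Q(∛127, ω) : Q] = 6

[Q(∛127):Q] = 3 (min poly x^3 - 127, irreducible since 127 is not a perfect cube). [Q(ω):Q] = 2 (min poly x^2 + x + 1). Since Q(∛127) ⊂ R and ω ∉ R, we have ω ∉ Q(∛127), so x^2 + x + 1 remains irreducible over Q(∛127) and [Q(∛127, ω) : Q(∛127)] = 2. By the tower law, [Q(∛127, ω) : Q] = 3 · 2 = 6. (In fact Q(∛127, ω) is the splitting field of x^3 - 127 over Q.)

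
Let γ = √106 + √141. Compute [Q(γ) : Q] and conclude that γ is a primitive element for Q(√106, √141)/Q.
[Q(γ) : Q] = 4 (equivalently, Q(γ) = Q(√106, √141))

Obviously Q(γ) ⊆ Q(√106, √141), and [Q(√106, √141):Q] = 4 (since 106, 141 are distinct squarefree integers > 1 with 14946 not a perfect square). To show equality we compute the minimal polynomial of γ. From γ = √106 + √141: γ^2 = 106 + 2√(14946) + 141 = 247 + 2√(14946), so γ^2 - 247 = 2√(14946); squaring, (γ^2 - 247)^2 = 4·14946, i.e. γ^4 - 494γ^2 + 61009 - 59784 = 0, i.e. γ^4 - 494γ^2 + 1225 = 0. So γ is a root of x^4 - 494x^2 + 1225. This polynomial is irreducible over Q: it has no rational root (each ±√106 ± √141 is irrational), and any factorization into two quadratics over Q would force √(14946) ∈ Q (pairing opposite roots) or √106, √141 ∈ Q (other pairings), all impossible. Hence [Q(γ):Q] = 4 = [Q(√106, √141):Q], so Q(γ) = Q(√106, √141).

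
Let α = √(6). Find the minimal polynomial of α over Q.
m_α(x) = x^2 - 6

α satisfies α^2 - 6 = 0, so x^2 - 6 annihilates α. Since d = 6 is squarefree and ≠ 1, it is not a perfect square in Q, so x^2 - 6 has no rational root and is therefore irreducible over Q (a degree-2 polynomial over a field is irreducible iff it has no root). Hence m_α(x) = x^2 - 6.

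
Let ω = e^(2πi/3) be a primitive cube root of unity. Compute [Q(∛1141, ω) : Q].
[Q(∛1141, ω) : Q] = 6

[Q(∛1141):Q] = 3 (min poly x^3 - 1141, irreducible since 1141 is not a perfect cube). [Q(ω):Q] = 2 (min poly x^2 + x + 1). Since Q(∛1141) ⊂ R and ω ∉ R, we have ω ∉ Q(∛1141), so x^2 + x + 1 remains irreducible over Q(∛1141) and [Q(∛1141, ω) : Q(∛1141)] = 2. By the tower law, [Q(∛1141, ω) : Q] = 3 · 2 = 6. (In fact Q(∛1141, ω) is the splitting field of x^3 - 1141 over Q.)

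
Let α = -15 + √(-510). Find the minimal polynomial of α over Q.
m_α(x) = x^2 + 30x + 735

From α + 15 = √(-510), squaring gives (α + 15)^2 = -510, i.e. α^2 + 30α + 225 = -510, so α^2 + 30α + 735 = 0. The discriminant of x^2 + 30x + 735 is (30)^2 - 4·(735) = 900 - 2940 = -2040, and 4·(-510) is not a perfect square in Q since -510 is squarefree and ≠ 1. Hence x^2 + 30x + 735 is irreducible over Q and is the minimal polynomial of α.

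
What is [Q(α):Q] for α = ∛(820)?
[Q(α):Q] = 3

The minimal polynomial of α is x^3 - 820, irreducible over Q since 820 is not a perfect cube (so x^3 - 820 has no rational root). Hence [Q(α):Q] = deg(m_α) = 3.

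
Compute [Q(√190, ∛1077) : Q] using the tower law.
[Q(√190, ∛1077) : Q] = 6

Let L = Q(√190, ∛1077). Since Q(√190) ⊂ L and [Q(√190):Q] = 2, the tower law gives 2 | [L:Q]. Likewise Q(∛1077) ⊂ L with [Q(∛1077):Q] = 3 (because 1077 is not a perfect cube), so 3 | [L:Q]. As gcd(2,3) = 1, [L:Q] is divisible by 6. Conversely L is generated over Q by √190 and ∛1077, so [L:Q] ≤ 2·3 = 6. Therefore [Q(√190, ∛1077) : Q] = 6.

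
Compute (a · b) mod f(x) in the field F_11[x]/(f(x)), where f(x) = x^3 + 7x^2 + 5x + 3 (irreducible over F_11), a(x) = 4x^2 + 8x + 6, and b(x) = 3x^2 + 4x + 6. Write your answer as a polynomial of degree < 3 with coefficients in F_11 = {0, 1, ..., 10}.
a · b ≡ 3x^2 + 3x + 3 (mod f(x))

Multiply in F_11[x]: a(x)·b(x) = (4x^2 + 8x + 6)·(3x^2 + 4x + 6) = x^4 + 7x^3 + 8x^2 + 6x + 3. This has degree ≥ 3, so divide by f(x) over F_11: x^4 + 7x^3 + 8x^2 + 6x + 3 = (x)·(x^3 + 7x^2 + 5x + 3) + (3x^2 + 3x + 3). Hence a·b ≡ 3x^2 + 3x + 3 (mod f). (F_11[x]/(f) is a field with 11^3 = 1331 elements since f is irreducible of degree 3.)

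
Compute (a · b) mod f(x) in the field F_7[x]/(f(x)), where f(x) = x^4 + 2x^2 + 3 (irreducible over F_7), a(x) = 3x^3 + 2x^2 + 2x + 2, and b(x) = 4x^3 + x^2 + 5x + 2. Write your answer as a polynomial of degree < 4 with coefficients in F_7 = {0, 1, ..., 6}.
a · b ≡ 4x^3 + 6x^2 + 2x + 1 (mod f(x))

Multiply in F_7[x]: a(x)·b(x) = (3x^3 + 2x^2 + 2x + 2)·(4x^3 + x^2 + 5x + 2) = 5x^6 + 4x^5 + 4x^4 + 5x^3 + 2x^2 + 4. This has degree ≥ 4, so divide by f(x) over F_7: 5x^6 + 4x^5 + 4x^4 + 5x^3 + 2x^2 + 4 = (5x^2 + 4x + 1)·(x^4 + 2x^2 + 3) + (4x^3 + 6x^2 + 2x + 1). Hence a·b ≡ 4x^3 + 6x^2 + 2x + 1 (mod f). (F_7[x]/(f) is a field with 7^4 = 2401 elements since f is irreducible of degree 4.)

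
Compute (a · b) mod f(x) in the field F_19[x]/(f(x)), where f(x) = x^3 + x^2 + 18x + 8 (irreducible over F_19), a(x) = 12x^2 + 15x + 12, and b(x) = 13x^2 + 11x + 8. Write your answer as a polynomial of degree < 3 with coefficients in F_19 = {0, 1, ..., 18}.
a · b ≡ 3x^2 + 11x + 1 (mod f(x))

Multiply in F_19[x]: a(x)·b(x) = (12x^2 + 15x + 12)·(13x^2 + 11x + 8) = 4x^4 + 4x^3 + 18x^2 + 5x + 1. This has degree ≥ 3, so divide by f(x) over F_19: 4x^4 + 4x^3 + 18x^2 + 5x + 1 = (4x)·(x^3 + x^2 + 18x + 8) + (3x^2 + 11x + 1). Hence a·b ≡ 3x^2 + 11x + 1 (mod f). (F_19[x]/(f) is a field with 19^3 = 6859 elements since f is irreducible of degree 3.)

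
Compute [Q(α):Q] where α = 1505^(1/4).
[Q(α):Q] = 4

α is a root of x^4 - 1505. By Eisenstein's criterion at the prime p = 5 (which divides the constant term 1505 but p^2 = 25 does not, since 1505 is squarefree), x^4 - 1505 is irreducible over Q. Hence [Q(α):Q] = 4.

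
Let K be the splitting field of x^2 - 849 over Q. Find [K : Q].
[K : Q] = 2

f(x) = x^2 - 849 factors as (x - √849)(x + √849). The splitting field is K = Q(√849). Since 849 is squarefree and > 1, it is not a perfect square, so x^2 - 849 is irreducible over Q and [Q(√849) : Q] = 2. Hence [K : Q] = 2.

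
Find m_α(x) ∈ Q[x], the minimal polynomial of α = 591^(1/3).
m_α(x) = x^3 - 591

α satisfies α^3 = 591, so x^3 - 591 annihilates α. By the rational root test, a rational root p/q (in lowest terms) of x^3 - 591 would satisfy p^3 = 591 q^3, forcing q = 1 and p^3 = 591; but 591 is not a perfect cube, contradiction. A monic cubic over Q with no rational root is irreducible (any nontrivial factorization would include a linear factor). Hence x^3 - 591 is the minimal polynomial of α, and in particular [Q(α):Q] = 3.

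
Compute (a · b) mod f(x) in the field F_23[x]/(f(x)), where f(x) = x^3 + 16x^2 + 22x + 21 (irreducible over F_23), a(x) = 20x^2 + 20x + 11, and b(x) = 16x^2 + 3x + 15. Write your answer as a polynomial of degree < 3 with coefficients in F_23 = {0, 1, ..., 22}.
a · b ≡ 14x^2 + 5x (mod f(x))

Multiply in F_23[x]: a(x)·b(x) = (20x^2 + 20x + 11)·(16x^2 + 3x + 15) = 21x^4 + 12x^3 + 7x^2 + 11x + 4. This has degree ≥ 3, so divide by f(x) over F_23: 21x^4 + 12x^3 + 7x^2 + 11x + 4 = (21x + 21)·(x^3 + 16x^2 + 22x + 21) + (14x^2 + 5x). Hence a·b ≡ 14x^2 + 5x (mod f). (F_23[x]/(f) is a field with 23^3 = 12167 elements since f is irreducible of degree 3.)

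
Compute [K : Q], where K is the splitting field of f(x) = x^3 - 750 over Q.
[K : Q] = 6

The roots of x^3 - 750 are ∛750, ω∛750, ω^2∛750 where ω = e^(2πi/3) is a primitive cube root of unity, so K = Q(∛750, ω). Now [Q(∛750):Q] = 3 (since 750 is not a perfect cube, x^3 - 750 is irreducible) and [Q(ω):Q] = 2. Both 2 and 3 divide [K:Q], and [K:Q] ≤ 3·2 = 6, so [K:Q] = 6. (Equivalently: Q(∛750) ⊂ R but ω ∉ R, so [K : Q(∛750)] = 2.)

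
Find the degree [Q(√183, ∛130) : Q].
[Q(√183, ∛130) : Q] = 6

Let L = Q(√183, ∛130). Since Q(√183) ⊂ L and [Q(√183):Q] = 2, the tower law gives 2 | [L:Q]. Likewise Q(∛130) ⊂ L with [Q(∛130):Q] = 3 (because 130 is not a perfect cube), so 3 | [L:Q]. As gcd(2,3) = 1, [L:Q] is divisible by 6. Conversely L is generated over Q by √183 and ∛130, so [L:Q] ≤ 2·3 = 6. Therefore [Q(√183, ∛130) : Q] = 6.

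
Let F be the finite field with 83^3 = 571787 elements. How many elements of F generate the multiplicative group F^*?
There are φ(571786) = 263520 primitive elements

F_q^* is cyclic of order q - 1 = 571786. A cyclic group of order m has exactly φ(m) generators. Here m = 571786 = 2 · 19 · 41 · 367, so the number of primitive elements is φ(571786) = 263520.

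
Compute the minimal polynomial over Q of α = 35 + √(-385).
m_α(x) = x^2 - 70x + 1610

From α - 35 = √(-385), squaring gives (α - 35)^2 = -385, i.e. α^2 - 70α + 1225 = -385, so α^2 - 70α + 1610 = 0. The discriminant of x^2 - 70x + 1610 is (-70)^2 - 4·(1610) = 4900 - 6440 = -1540, and 4·(-385) is not a perfect square in Q since -385 is squarefree and ≠ 1. Hence x^2 - 70x + 1610 is irreducible over Q and is the minimal polynomial of α.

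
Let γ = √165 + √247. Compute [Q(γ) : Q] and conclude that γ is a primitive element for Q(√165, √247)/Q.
[Q(γ) : Q] = 4 (equivalently, Q(γ) = Q(√165, √247))

Obviously Q(γ) ⊆ Q(√165, √247), and [Q(√165, √247):Q] = 4 (since 165, 247 are distinct squarefree integers > 1 with 40755 not a perfect square). To show equality we compute the minimal polynomial of γ. From γ = √165 + √247: γ^2 = 165 + 2√(40755) + 247 = 412 + 2√(40755), so γ^2 - 412 = 2√(40755); squaring, (γ^2 - 412)^2 = 4·40755, i.e. γ^4 - 824γ^2 + 169744 - 163020 = 0, i.e. γ^4 - 824γ^2 + 6724 = 0. So γ is a root of x^4 - 824x^2 + 6724. This polynomial is irreducible over Q: it has no rational root (each ±√165 ± √247 is irrational), and any factorization into two quadratics over Q would force √(40755) ∈ Q (pairing opposite roots) or √165, √247 ∈ Q (other pairings), all impossible. Hence [Q(γ):Q] = 4 = [Q(√165, √247):Q], so Q(γ) = Q(√165, √247).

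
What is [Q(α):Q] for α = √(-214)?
[Q(α):Q] = 2

[Q(α):Q] equals the degree of the minimal polynomial of α. Here α^2 = -214 and x^2 + 214 is irreducible (d = -214 is squarefree, ≠ 1, hence not a square), so deg(m_α) = 2. Thus [Q(α):Q] = 2.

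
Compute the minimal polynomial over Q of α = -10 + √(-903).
m_α(x) = x^2 + 20x + 1003

From α + 10 = √(-903), squaring gives (α + 10)^2 = -903, i.e. α^2 + 20α + 100 = -903, so α^2 + 20α + 1003 = 0. The discriminant of x^2 + 20x + 1003 is (20)^2 - 4·(1003) = 400 - 4012 = -3612, and 4·(-903) is not a perfect square in Q since -903 is squarefree and ≠ 1. Hence x^2 + 20x + 1003 is irreducible over Q and is the minimal polynomial of α.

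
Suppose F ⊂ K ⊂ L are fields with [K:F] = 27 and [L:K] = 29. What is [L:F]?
[L:F] = 783

The tower law says that for any tower of field extensions F ⊂ K ⊂ L with finite degrees, [L:F] = [L:K] · [K:F]. Here this gives [L:F] = 29 · 27 = 783.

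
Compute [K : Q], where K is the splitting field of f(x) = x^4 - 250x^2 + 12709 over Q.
[K : Q] = 4

Solving the quadratic in x^2: x^2 = (250 ± √(250^2 - 4·12709))/2 = (250 ± √11664)/2 = (250 ± 108)/2, giving x^2 = 179 or x^2 = 71. So f(x) = (x^2 - 179)(x^2 - 71) and the roots of f are ±√179, ±√71. Hence the splitting field is K = Q(√179, √71). Since 179 and 71 are distinct squarefree integers > 1, their product 12709 is not a perfect square, so √71 ∉ Q(√179). By the tower law [K:Q] = [Q(√179,√71):Q(√179)] · [Q(√179):Q] = 2 · 2 = 4.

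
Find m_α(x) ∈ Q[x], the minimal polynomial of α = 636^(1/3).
m_α(x) = x^3 - 636

α satisfies α^3 = 636, so x^3 - 636 annihilates α. By the rational root test, a rational root p/q (in lowest terms) of x^3 - 636 would satisfy p^3 = 636 q^3, forcing q = 1 and p^3 = 636; but 636 is not a perfect cube, contradiction. A monic cubic over Q with no rational root is irreducible (any nontrivial factorization would include a linear factor). Hence x^3 - 636 is the minimal polynomial of α, and in particular [Q(α):Q] = 3.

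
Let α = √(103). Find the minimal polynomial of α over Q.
m_α(x) = x^2 - 103

α satisfies α^2 - 103 = 0, so x^2 - 103 annihilates α. Since d = 103 is squarefree and ≠ 1, it is not a perfect square in Q, so x^2 - 103 has no rational root and is therefore irreducible over Q (a degree-2 polynomial over a field is irreducible iff it has no root). Hence m_α(x) = x^2 - 103.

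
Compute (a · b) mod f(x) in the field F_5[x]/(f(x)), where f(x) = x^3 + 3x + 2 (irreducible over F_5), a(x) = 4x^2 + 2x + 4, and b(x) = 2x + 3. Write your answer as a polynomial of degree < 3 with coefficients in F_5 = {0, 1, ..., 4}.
a · b ≡ x^2 + 1 (mod f(x))

Multiply in F_5[x]: a(x)·b(x) = (4x^2 + 2x + 4)·(2x + 3) = 3x^3 + x^2 + 4x + 2. This has degree ≥ 3, so divide by f(x) over F_5: 3x^3 + x^2 + 4x + 2 = (3)·(x^3 + 3x + 2) + (x^2 + 1). Hence a·b ≡ x^2 + 1 (mod f). (F_5[x]/(f) is a field with 5^3 = 125 elements since f is irreducible of degree 3.)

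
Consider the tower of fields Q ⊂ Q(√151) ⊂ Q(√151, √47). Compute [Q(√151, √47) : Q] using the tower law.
[Q(√151, √47) : Q] = 4

[Q(√151):Q] = 2 (min poly x^2 - 151, irreducible since 151 is squarefree > 1). For the top step, suppose √47 ∈ Q(√151), say √47 = c + d√151 with c, d ∈ Q. Squaring: 47 = c^2 + 151d^2 + 2cd√151. Since √151 ∉ Q this forces 2cd = 0. If d = 0 then √47 = c ∈ Q, contradicting 47 squarefree > 1. If c = 0 then 47 = 151d^2, so 151·47 = (151d)^2 is a perfect square in Q — but 151·47 = 7097 is not a perfect square (since 151 and 47 are distinct squarefree integers). Contradiction. Hence √47 ∉ Q(√151), so x^2 - 47 stays irreducible over Q(√151) and [Q(√151, √47) : Q(√151)] = 2. By the tower law, [Q(√151, √47) : Q] = 2 · 2 = 4.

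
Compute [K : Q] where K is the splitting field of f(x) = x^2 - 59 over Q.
[K : Q] = 2

f(x) = x^2 - 59 factors as (x - √59)(x + √59). The splitting field is K = Q(√59). Since 59 is squarefree and > 1, it is not a perfect square, so x^2 - 59 is irreducible over Q and [Q(√59) : Q] = 2. Hence [K : Q] = 2.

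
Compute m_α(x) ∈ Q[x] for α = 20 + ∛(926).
m_α(x) = x^3 - 60x^2 + 1200x - 8926

Set β = α - 20 = ∛(926), so β^3 = 926. Then (α - 20)^3 - 926 = 0, i.e. α is a root of g(x) = (x - 20)^3 - 926 = x^3 - 60x^2 + 1200x - 8926. Since g(x) = h(x - 20) where h(x) = x^3 - 926, and h is irreducible over Q (because 926 is not a perfect cube, so h has no rational root, and a monic cubic with no rational root is irreducible), g is also irreducible (irreducibility is preserved under the substitution x → x - 20). Hence m_α(x) = x^3 - 60x^2 + 1200x - 8926.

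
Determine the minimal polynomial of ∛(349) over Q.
m_α(x) = x^3 - 349

α satisfies α^3 = 349, so x^3 - 349 annihilates α. By the rational root test, a rational root p/q (in lowest terms) of x^3 - 349 would satisfy p^3 = 349 q^3, forcing q = 1 and p^3 = 349; but 349 is not a perfect cube, contradiction. A monic cubic over Q with no rational root is irreducible (any nontrivial factorization would include a linear factor). Hence x^3 - 349 is the minimal polynomial of α, and in particular [Q(α):Q] = 3.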